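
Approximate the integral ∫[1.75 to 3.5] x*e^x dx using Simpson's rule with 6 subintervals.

f(x) = x*e^x
a = 1.75, b = 3.5, n = 6
h = (b - a)/n = 0.291667

Simpson's rule: (h/3)[f(x₀) + 4f(x₁) + 2f(x₂) + ... + f(xₙ)]

x_0 = 1.7500, f(x_0) = 10.070555, coefficient = 1
x_1 = 2.0417, f(x_1) = 15.727852, coefficient = 4
x_2 = 2.3333, f(x_2) = 24.061937, coefficient = 2
x_3 = 2.6250, f(x_3) = 36.237007, coefficient = 4
x_4 = 2.9167, f(x_4) = 53.898793, coefficient = 2
x_5 = 3.2083, f(x_5) = 79.367179, coefficient = 4
x_6 = 3.5000, f(x_6) = 115.904082, coefficient = 1

I ≈ (0.291667/3) × 807.224248 = 78.480135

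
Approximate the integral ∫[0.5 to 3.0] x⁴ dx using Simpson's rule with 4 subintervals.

f(x) = x⁴
a = 0.5, b = 3.0, n = 4
h = (b - a)/n = 0.625000

Simpson's rule: (h/3)[f(x₀) + 4f(x₁) + 2f(x₂) + ... + f(xₙ)]

x_0 = 0.5000, f(x_0) = 0.062500, coefficient = 1
x_1 = 1.1250, f(x_1) = 1.601807, coefficient = 4
x_2 = 1.7500, f(x_2) = 9.378906, coefficient = 2
x_3 = 2.3750, f(x_3) = 31.816650, coefficient = 4
x_4 = 3.0000, f(x_4) = 81.000000, coefficient = 1

I ≈ (0.625000/3) × 233.494141 = 48.644613
Exact value: 48.593750
Error: 0.050863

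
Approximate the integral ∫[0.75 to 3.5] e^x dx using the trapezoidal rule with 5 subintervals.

f(x) = e^x
a = 0.75, b = 3.5, n = 5
h = (b - a)/n = 0.550000

Trapezoidal rule: (h/2)[f(x₀) + 2f(x₁) + 2f(x₂) + ... + f(xₙ)]

x_0 = 0.7500, f(x_0) = 2.117000, coefficient = 1
x_1 = 1.3000, f(x_1) = 3.669297, coefficient = 2
x_2 = 1.8500, f(x_2) = 6.359820, coefficient = 2
x_3 = 2.4000, f(x_3) = 11.023176, coefficient = 2
x_4 = 2.9500, f(x_4) = 19.105954, coefficient = 2
x_5 = 3.5000, f(x_5) = 33.115452, coefficient = 1

I ≈ (0.550000/2) × 115.548945 = 31.775960
Exact value: 30.998452
Error: 0.777508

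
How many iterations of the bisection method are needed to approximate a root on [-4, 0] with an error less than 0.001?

We need (b-a)/2^n ≤ 0.001
(0 - (-4))/2^n ≤ 0.001
4/2^n ≤ 0.001
2^n ≥ 4000
n ≥ log₂(4000) = 11.97
n ≥ 12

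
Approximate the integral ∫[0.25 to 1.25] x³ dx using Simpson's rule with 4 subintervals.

f(x) = x³
a = 0.25, b = 1.25, n = 4
h = (b - a)/n = 0.250000

Simpson's rule: (h/3)[f(x₀) + 4f(x₁) + 2f(x₂) + ... + f(xₙ)]

x_0 = 0.2500, f(x_0) = 0.015625, coefficient = 1
x_1 = 0.5000, f(x_1) = 0.125000, coefficient = 4
x_2 = 0.7500, f(x_2) = 0.421875, coefficient = 2
x_3 = 1.0000, f(x_3) = 1.000000, coefficient = 4
x_4 = 1.2500, f(x_4) = 1.953125, coefficient = 1

I ≈ (0.250000/3) × 7.312500 = 0.609375
Exact value: 0.609375
Error: 0.000000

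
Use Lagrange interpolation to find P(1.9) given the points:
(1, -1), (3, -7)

Lagrange interpolation formula:
P(x) = Σ yᵢ × Lᵢ(x)
where Lᵢ(x) = Π_{j≠i} (x - xⱼ)/(xᵢ - xⱼ)

L_0(1.9) = (1.9 - 3)/(1 - 3) = 0.550000
L_1(1.9) = (1.9 - 1)/(3 - 1) = 0.450000

P(1.9) = (-1)×L_0(1.9) + (-7)×L_1(1.9)
P(1.9) = -3.700000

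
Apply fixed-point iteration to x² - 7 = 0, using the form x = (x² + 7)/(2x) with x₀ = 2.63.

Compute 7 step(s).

Equation: x² - 7 = 0
Fixed-point form: x = (x² + 7)/(2x)
x₀ = 2.63

x_1 = g(2.630000) = 2.645798
x_2 = g(2.645798) = 2.645751
x_3 = g(2.645751) = 2.645751
x_4 = g(2.645751) = 2.645751
x_5 = g(2.645751) = 2.645751
x_6 = g(2.645751) = 2.645751
x_7 = g(2.645751) = 2.645751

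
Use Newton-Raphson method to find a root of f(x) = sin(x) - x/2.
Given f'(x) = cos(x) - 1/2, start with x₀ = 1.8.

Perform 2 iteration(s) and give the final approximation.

f(x) = sin(x) - x/2
f'(x) = cos(x) - 1/2
x₀ = 1.8

Newton-Raphson formula: x_{n+1} = x_n - f(x_n)/f'(x_n)

Iteration 1:
  f(1.800000) = 0.073848
  f'(1.800000) = -0.727202
  x_1 = 1.800000 - 0.073848/(-0.727202) = 1.901550
Iteration 2:
  f(1.901550) = -0.004977
  f'(1.901550) = -0.824756
  x_2 = 1.901550 - (-0.004977)/(-0.824756) = 1.895515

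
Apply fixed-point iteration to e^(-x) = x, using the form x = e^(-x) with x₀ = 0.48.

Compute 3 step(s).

Equation: e^(-x) = x
Fixed-point form: x = e^(-x)
x₀ = 0.48

x_1 = g(0.480000) = 0.618783
x_2 = g(0.618783) = 0.538599
x_3 = g(0.538599) = 0.583565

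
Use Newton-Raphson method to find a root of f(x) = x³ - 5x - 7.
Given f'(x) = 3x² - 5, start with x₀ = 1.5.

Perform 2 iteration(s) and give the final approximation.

f(x) = x³ - 5x - 7
f'(x) = 3x² - 5
x₀ = 1.5

Newton-Raphson formula: x_{n+1} = x_n - f(x_n)/f'(x_n)

Iteration 1:
  f(1.500000) = -11.125000
  f'(1.500000) = 1.750000
  x_1 = 1.500000 - (-11.125000)/1.750000 = 7.857143
Iteration 2:
  f(7.857143) = 438.772595
  f'(7.857143) = 180.204082
  x_2 = 7.857143 - 438.772595/180.204082 = 5.422278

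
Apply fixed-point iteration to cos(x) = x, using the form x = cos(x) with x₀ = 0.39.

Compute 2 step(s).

Equation: cos(x) = x
Fixed-point form: x = cos(x)
x₀ = 0.39

x_1 = g(0.390000) = 0.924909
x_2 = g(0.924909) = 0.601907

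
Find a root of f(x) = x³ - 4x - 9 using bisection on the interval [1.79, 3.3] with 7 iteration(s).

f(x) = x³ - 4x - 9
Initial interval: [1.79, 3.3]

Iteration 1:
  c_1 = (1.790000 + 3.300000)/2 = 2.545000
  f(c_1) = f(2.545000) = -2.695971
  f(a) × f(c) ≥ 0, new interval: [2.545000, 3.300000]
Iteration 2:
  c_2 = (2.545000 + 3.300000)/2 = 2.922500
  f(c_2) = f(2.922500) = 4.271091
  f(a) × f(c) < 0, new interval: [2.545000, 2.922500]
Iteration 3:
  c_3 = (2.545000 + 2.922500)/2 = 2.733750
  f(c_3) = f(2.733750) = 0.495377
  f(a) × f(c) < 0, new interval: [2.545000, 2.733750]
Iteration 4:
  c_4 = (2.545000 + 2.733750)/2 = 2.639375
  f(c_4) = f(2.639375) = -1.170821
  f(a) × f(c) ≥ 0, new interval: [2.639375, 2.733750]
Iteration 5:
  c_5 = (2.639375 + 2.733750)/2 = 2.686562
  f(c_5) = f(2.686562) = -0.355668
  f(a) × f(c) ≥ 0, new interval: [2.686562, 2.733750]
Iteration 6:
  c_6 = (2.686562 + 2.733750)/2 = 2.710156
  f(c_6) = f(2.710156) = 0.065329
  f(a) × f(c) < 0, new interval: [2.686562, 2.710156]
Iteration 7:
  c_7 = (2.686562 + 2.710156)/2 = 2.698359
  f(c_7) = f(2.698359) = -0.146296
  f(a) × f(c) ≥ 0, new interval: [2.698359, 2.710156]

After 7 iteration(s), the approximation is c_7 = 2.698359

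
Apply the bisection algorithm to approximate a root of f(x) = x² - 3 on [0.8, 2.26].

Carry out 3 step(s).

f(x) = x² - 3
Initial interval: [0.8, 2.26]

Iteration 1:
  c_1 = (0.800000 + 2.260000)/2 = 1.530000
  f(c_1) = f(1.530000) = -0.659100
  f(a) × f(c) ≥ 0, new interval: [1.530000, 2.260000]
Iteration 2:
  c_2 = (1.530000 + 2.260000)/2 = 1.895000
  f(c_2) = f(1.895000) = 0.591025
  f(a) × f(c) < 0, new interval: [1.530000, 1.895000]
Iteration 3:
  c_3 = (1.530000 + 1.895000)/2 = 1.712500
  f(c_3) = f(1.712500) = -0.067344
  f(a) × f(c) ≥ 0, new interval: [1.712500, 1.895000]

After 3 iteration(s), the approximation is c_3 = 1.712500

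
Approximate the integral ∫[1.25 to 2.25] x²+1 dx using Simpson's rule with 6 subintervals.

f(x) = x²+1
a = 1.25, b = 2.25, n = 6
h = (b - a)/n = 0.166667

Simpson's rule: (h/3)[f(x₀) + 4f(x₁) + 2f(x₂) + ... + f(xₙ)]

x_0 = 1.2500, f(x_0) = 2.562500, coefficient = 1
x_1 = 1.4167, f(x_1) = 3.006944, coefficient = 4
x_2 = 1.5833, f(x_2) = 3.506944, coefficient = 2
x_3 = 1.7500, f(x_3) = 4.062500, coefficient = 4
x_4 = 1.9167, f(x_4) = 4.673611, coefficient = 2
x_5 = 2.0833, f(x_5) = 5.340278, coefficient = 4
x_6 = 2.2500, f(x_6) = 6.062500, coefficient = 1

I ≈ (0.166667/3) × 74.625000 = 4.145833
Exact value: 4.145833
Error: 0.000000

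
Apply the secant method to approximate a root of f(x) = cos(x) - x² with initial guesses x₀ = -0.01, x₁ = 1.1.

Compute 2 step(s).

f(x) = cos(x) - x²
x₀ = -0.01, x₁ = 1.1

Secant formula: x_{n+1} = x_n - f(x_n)(x_n - x_{n-1})/(f(x_n) - f(x_{n-1}))

Iteration 1:
  f(-0.010000) = 0.999850
  f(1.100000) = -0.756404
  x_2 = 1.100000 - (-0.756404)×(1.100000 - (-0.010000))/(-0.756404 - 0.999850)
       = 0.621932
Iteration 2:
  f(1.100000) = -0.756404
  f(0.621932) = 0.425954
  x_3 = 0.621932 - 0.425954×(0.621932 - 1.100000)/(0.425954 - (-0.756404))
       = 0.794160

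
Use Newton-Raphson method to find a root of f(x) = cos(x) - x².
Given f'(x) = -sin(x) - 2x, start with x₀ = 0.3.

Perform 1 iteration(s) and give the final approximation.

f(x) = cos(x) - x²
f'(x) = -sin(x) - 2x
x₀ = 0.3

Newton-Raphson formula: x_{n+1} = x_n - f(x_n)/f'(x_n)

Iteration 1:
  f(0.300000) = 0.865336
  f'(0.300000) = -0.895520
  x_1 = 0.300000 - 0.865336/(-0.895520) = 1.266295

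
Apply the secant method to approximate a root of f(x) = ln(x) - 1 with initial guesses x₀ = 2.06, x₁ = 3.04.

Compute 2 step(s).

f(x) = ln(x) - 1
x₀ = 2.06, x₁ = 3.04

Secant formula: x_{n+1} = x_n - f(x_n)(x_n - x_{n-1})/(f(x_n) - f(x_{n-1}))

Iteration 1:
  f(2.060000) = -0.277294
  f(3.040000) = 0.111858
  x_2 = 3.040000 - 0.111858×(3.040000 - 2.060000)/(0.111858 - (-0.277294))
       = 2.758309
Iteration 2:
  f(3.040000) = 0.111858
  f(2.758309) = 0.014618
  x_3 = 2.758309 - 0.014618×(2.758309 - 3.040000)/(0.014618 - 0.111858)
       = 2.715963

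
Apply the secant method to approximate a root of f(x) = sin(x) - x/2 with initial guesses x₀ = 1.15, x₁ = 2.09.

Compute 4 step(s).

f(x) = sin(x) - x/2
x₀ = 1.15, x₁ = 2.09

Secant formula: x_{n+1} = x_n - f(x_n)(x_n - x_{n-1})/(f(x_n) - f(x_{n-1}))

Iteration 1:
  f(1.150000) = 0.337764
  f(2.090000) = -0.176785
  x_2 = 2.090000 - (-0.176785)×(2.090000 - 1.150000)/(-0.176785 - 0.337764)
       = 1.767041
Iteration 2:
  f(2.090000) = -0.176785
  f(1.767041) = 0.097285
  x_3 = 1.767041 - 0.097285×(1.767041 - 2.090000)/(0.097285 - (-0.176785))
       = 1.881680
Iteration 3:
  f(1.767041) = 0.097285
  f(1.881680) = 0.011224
  x_4 = 1.881680 - 0.011224×(1.881680 - 1.767041)/(0.011224 - 0.097285)
       = 1.896631
Iteration 4:
  f(1.881680) = 0.011224
  f(1.896631) = -0.000931
  x_5 = 1.896631 - (-0.000931)×(1.896631 - 1.881680)/(-0.000931 - 0.011224)
       = 1.895485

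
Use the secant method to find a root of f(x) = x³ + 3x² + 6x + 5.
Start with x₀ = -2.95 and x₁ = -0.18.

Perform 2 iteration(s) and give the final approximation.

f(x) = x³ + 3x² + 6x + 5
x₀ = -2.95, x₁ = -0.18

Secant formula: x_{n+1} = x_n - f(x_n)(x_n - x_{n-1})/(f(x_n) - f(x_{n-1}))

Iteration 1:
  f(-2.950000) = -12.264875
  f(-0.180000) = 4.011368
  x_2 = -0.180000 - 4.011368×(-0.180000 - (-2.950000))/(4.011368 - (-12.264875))
       = -0.862681
Iteration 2:
  f(-0.180000) = 4.011368
  f(-0.862681) = 1.414545
  x_3 = -0.862681 - 1.414545×(-0.862681 - (-0.180000))/(1.414545 - 4.011368)
       = -1.234553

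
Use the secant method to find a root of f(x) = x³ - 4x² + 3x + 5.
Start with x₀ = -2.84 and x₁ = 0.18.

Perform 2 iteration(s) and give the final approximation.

f(x) = x³ - 4x² + 3x + 5
x₀ = -2.84, x₁ = 0.18

Secant formula: x_{n+1} = x_n - f(x_n)(x_n - x_{n-1})/(f(x_n) - f(x_{n-1}))

Iteration 1:
  f(-2.840000) = -58.688704
  f(0.180000) = 5.416232
  x_2 = 0.180000 - 5.416232×(0.180000 - (-2.840000))/(5.416232 - (-58.688704))
       = -0.075160
Iteration 2:
  f(0.180000) = 5.416232
  f(-0.075160) = 4.751499
  x_3 = -0.075160 - 4.751499×(-0.075160 - 0.180000)/(4.751499 - 5.416232)
       = -1.899040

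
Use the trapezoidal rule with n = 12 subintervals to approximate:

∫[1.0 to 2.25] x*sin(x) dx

f(x) = x*sin(x)
a = 1.0, b = 2.25, n = 12
h = (b - a)/n = 0.104167

Trapezoidal rule: (h/2)[f(x₀) + 2f(x₁) + 2f(x₂) + ... + f(xₙ)]

x_0 = 1.0000, f(x_0) = 0.841471, coefficient = 1
x_1 = 1.1042, f(x_1) = 0.986120, coefficient = 2
x_2 = 1.2083, f(x_2) = 1.129823, coefficient = 2
x_3 = 1.3125, f(x_3) = 1.268960, coefficient = 2
x_4 = 1.4167, f(x_4) = 1.399873, coefficient = 2
x_5 = 1.5208, f(x_5) = 1.518935, coefficient = 2
x_6 = 1.6250, f(x_6) = 1.622613, coefficient = 2
x_7 = 1.7292, f(x_7) = 1.707527, coefficient = 2
x_8 = 1.8333, f(x_8) = 1.770514, coefficient = 2
x_9 = 1.9375, f(x_9) = 1.808684, coefficient = 2
x_10 = 2.0417, f(x_10) = 1.819480, coefficient = 2
x_11 = 2.1458, f(x_11) = 1.800724, coefficient = 2
x_12 = 2.2500, f(x_12) = 1.750665, coefficient = 1

I ≈ (0.104167/2) × 36.258642 = 1.888471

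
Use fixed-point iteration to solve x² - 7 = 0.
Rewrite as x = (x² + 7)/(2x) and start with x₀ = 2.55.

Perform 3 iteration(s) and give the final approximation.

Equation: x² - 7 = 0
Fixed-point form: x = (x² + 7)/(2x)
x₀ = 2.55

x_1 = g(2.550000) = 2.647549
x_2 = g(2.647549) = 2.645752
x_3 = g(2.645752) = 2.645751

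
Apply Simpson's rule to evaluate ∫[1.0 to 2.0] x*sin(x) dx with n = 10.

f(x) = x*sin(x)
a = 1.0, b = 2.0, n = 10
h = (b - a)/n = 0.100000

Simpson's rule: (h/3)[f(x₀) + 4f(x₁) + 2f(x₂) + ... + f(xₙ)]

x_0 = 1.0000, f(x_0) = 0.841471, coefficient = 1
x_1 = 1.1000, f(x_1) = 0.980328, coefficient = 4
x_2 = 1.2000, f(x_2) = 1.118447, coefficient = 2
x_3 = 1.3000, f(x_3) = 1.252626, coefficient = 4
x_4 = 1.4000, f(x_4) = 1.379630, coefficient = 2
x_5 = 1.5000, f(x_5) = 1.496242, coefficient = 4
x_6 = 1.6000, f(x_6) = 1.599318, coefficient = 2
x_7 = 1.7000, f(x_7) = 1.685830, coefficient = 4
x_8 = 1.8000, f(x_8) = 1.752926, coefficient = 2
x_9 = 1.9000, f(x_9) = 1.797970, coefficient = 4
x_10 = 2.0000, f(x_10) = 1.818595, coefficient = 1

I ≈ (0.100000/3) × 43.212692 = 1.440423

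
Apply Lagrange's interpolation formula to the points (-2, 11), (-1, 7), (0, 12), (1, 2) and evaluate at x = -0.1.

Lagrange interpolation formula:
P(x) = Σ yᵢ × Lᵢ(x)
where Lᵢ(x) = Π_{j≠i} (x - xⱼ)/(xᵢ - xⱼ)

L_0(-0.1) = (-0.1 - (-1))/(-2 - (-1)) × (-0.1 - 0)/(-2 - 0) × (-0.1 - 1)/(-2 - 1) = -0.016500
L_1(-0.1) = (-0.1 - (-2))/(-1 - (-2)) × (-0.1 - 0)/(-1 - 0) × (-0.1 - 1)/(-1 - 1) = 0.104500
L_2(-0.1) = (-0.1 - (-2))/(0 - (-2)) × (-0.1 - (-1))/(0 - (-1)) × (-0.1 - 1)/(0 - 1) = 0.940500
L_3(-0.1) = (-0.1 - (-2))/(1 - (-2)) × (-0.1 - (-1))/(1 - (-1)) × (-0.1 - 0)/(1 - 0) = -0.028500

P(-0.1) = 11×L_0(-0.1) + 7×L_1(-0.1) + 12×L_2(-0.1) + 2×L_3(-0.1)
P(-0.1) = 11.779000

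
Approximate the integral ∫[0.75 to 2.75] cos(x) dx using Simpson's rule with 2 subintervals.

f(x) = cos(x)
a = 0.75, b = 2.75, n = 2
h = (b - a)/n = 1.000000

Simpson's rule: (h/3)[f(x₀) + 4f(x₁) + 2f(x₂) + ... + f(xₙ)]

x_0 = 0.7500, f(x_0) = 0.731689, coefficient = 1
x_1 = 1.7500, f(x_1) = -0.178246, coefficient = 4
x_2 = 2.7500, f(x_2) = -0.924302, coefficient = 1

I ≈ (1.000000/3) × -0.905598 = -0.301866
Exact value: -0.299978
Error: 0.001888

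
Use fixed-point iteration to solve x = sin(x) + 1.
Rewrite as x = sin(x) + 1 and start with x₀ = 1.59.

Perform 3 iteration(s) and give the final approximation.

Equation: x = sin(x) + 1
Fixed-point form: x = sin(x) + 1
x₀ = 1.59

x_1 = g(1.590000) = 1.999816
x_2 = g(1.999816) = 1.909374
x_3 = g(1.909374) = 1.943228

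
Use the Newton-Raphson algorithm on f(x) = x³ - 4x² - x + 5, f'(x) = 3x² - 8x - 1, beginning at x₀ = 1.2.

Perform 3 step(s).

f(x) = x³ - 4x² - x + 5
f'(x) = 3x² - 8x - 1
x₀ = 1.2

Newton-Raphson formula: x_{n+1} = x_n - f(x_n)/f'(x_n)

Iteration 1:
  f(1.200000) = -0.232000
  f'(1.200000) = -6.280000
  x_1 = 1.200000 - (-0.232000)/(-6.280000) = 1.163057
Iteration 2:
  f(1.163057) = -0.000596
  f'(1.163057) = -6.246352
  x_2 = 1.163057 - (-0.000596)/(-6.246352) = 1.162962
Iteration 3:
  f(1.162962) = 0.000000
  f'(1.162962) = -6.246254
  x_3 = 1.162962 - 0.000000/(-6.246254) = 1.162962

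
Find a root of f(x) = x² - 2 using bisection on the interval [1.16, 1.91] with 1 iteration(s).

f(x) = x² - 2
Initial interval: [1.16, 1.91]

Iteration 1:
  c_1 = (1.160000 + 1.910000)/2 = 1.535000
  f(c_1) = f(1.535000) = 0.356225
  f(a) × f(c) < 0, new interval: [1.160000, 1.535000]

After 1 iteration(s), the approximation is c_1 = 1.535000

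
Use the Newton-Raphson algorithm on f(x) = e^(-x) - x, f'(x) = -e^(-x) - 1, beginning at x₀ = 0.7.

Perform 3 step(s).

f(x) = e^(-x) - x
f'(x) = -e^(-x) - 1
x₀ = 0.7

Newton-Raphson formula: x_{n+1} = x_n - f(x_n)/f'(x_n)

Iteration 1:
  f(0.700000) = -0.203415
  f'(0.700000) = -1.496585
  x_1 = 0.700000 - (-0.203415)/(-1.496585) = 0.564081
Iteration 2:
  f(0.564081) = 0.004802
  f'(0.564081) = -1.568883
  x_2 = 0.564081 - 0.004802/(-1.568883) = 0.567142
Iteration 3:
  f(0.567142) = 0.000003
  f'(0.567142) = -1.567144
  x_3 = 0.567142 - 0.000003/(-1.567144) = 0.567143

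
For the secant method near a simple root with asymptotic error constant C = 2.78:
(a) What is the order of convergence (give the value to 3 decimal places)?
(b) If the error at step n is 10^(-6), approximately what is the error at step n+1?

(a) Secant method has superlinear convergence with order φ = (1+√5)/2 ≈ 1.618.
    This means |e_{n+1}| ≈ C|e_n|^1.618.

(b) With |e_n| = 10^(-6) and C = 2.78:
    |e_{n+1}| ≈ 2.78 × (10^(-6))^1.618 = 2.78 × 10^(-9.71)

(a) ≈ 1.618 (golden ratio); (b) |e_{n+1}| ≈ 5.443e-10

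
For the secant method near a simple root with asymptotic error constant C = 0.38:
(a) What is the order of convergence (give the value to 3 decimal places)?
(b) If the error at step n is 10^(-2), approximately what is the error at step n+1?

(a) Secant method has superlinear convergence with order φ = (1+√5)/2 ≈ 1.618.
    This means |e_{n+1}| ≈ C|e_n|^1.618.

(b) With |e_n| = 10^(-2) and C = 0.38:
    |e_{n+1}| ≈ 0.38 × (10^(-2))^1.618 = 0.38 × 10^(-3.24)

(a) ≈ 1.618 (golden ratio); (b) |e_{n+1}| ≈ 2.207e-04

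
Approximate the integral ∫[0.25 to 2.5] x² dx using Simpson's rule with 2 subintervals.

f(x) = x²
a = 0.25, b = 2.5, n = 2
h = (b - a)/n = 1.125000

Simpson's rule: (h/3)[f(x₀) + 4f(x₁) + 2f(x₂) + ... + f(xₙ)]

x_0 = 0.2500, f(x_0) = 0.062500, coefficient = 1
x_1 = 1.3750, f(x_1) = 1.890625, coefficient = 4
x_2 = 2.5000, f(x_2) = 6.250000, coefficient = 1

I ≈ (1.125000/3) × 13.875000 = 5.203125
Exact value: 5.203125
Error: 0.000000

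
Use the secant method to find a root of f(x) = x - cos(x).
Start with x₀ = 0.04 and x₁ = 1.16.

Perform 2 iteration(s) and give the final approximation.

f(x) = x - cos(x)
x₀ = 0.04, x₁ = 1.16

Secant formula: x_{n+1} = x_n - f(x_n)(x_n - x_{n-1})/(f(x_n) - f(x_{n-1}))

Iteration 1:
  f(0.040000) = -0.959200
  f(1.160000) = 0.760660
  x_2 = 1.160000 - 0.760660×(1.160000 - 0.040000)/(0.760660 - (-0.959200))
       = 0.664646
Iteration 2:
  f(1.160000) = 0.760660
  f(0.664646) = -0.122489
  x_3 = 0.664646 - (-0.122489)×(0.664646 - 1.160000)/(-0.122489 - 0.760660)
       = 0.733350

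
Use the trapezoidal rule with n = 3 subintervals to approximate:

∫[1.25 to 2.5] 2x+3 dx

f(x) = 2x+3
a = 1.25, b = 2.5, n = 3
h = (b - a)/n = 0.416667

Trapezoidal rule: (h/2)[f(x₀) + 2f(x₁) + 2f(x₂) + ... + f(xₙ)]

x_0 = 1.2500, f(x_0) = 5.500000, coefficient = 1
x_1 = 1.6667, f(x_1) = 6.333333, coefficient = 2
x_2 = 2.0833, f(x_2) = 7.166667, coefficient = 2
x_3 = 2.5000, f(x_3) = 8.000000, coefficient = 1

I ≈ (0.416667/2) × 40.500000 = 8.437500
Exact value: 8.437500
Error: 0.000000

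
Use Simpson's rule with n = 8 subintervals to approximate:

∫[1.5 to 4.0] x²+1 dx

f(x) = x²+1
a = 1.5, b = 4.0, n = 8
h = (b - a)/n = 0.312500

Simpson's rule: (h/3)[f(x₀) + 4f(x₁) + 2f(x₂) + ... + f(xₙ)]

x_0 = 1.5000, f(x_0) = 3.250000, coefficient = 1
x_1 = 1.8125, f(x_1) = 4.285156, coefficient = 4
x_2 = 2.1250, f(x_2) = 5.515625, coefficient = 2
x_3 = 2.4375, f(x_3) = 6.941406, coefficient = 4
x_4 = 2.7500, f(x_4) = 8.562500, coefficient = 2
x_5 = 3.0625, f(x_5) = 10.378906, coefficient = 4
x_6 = 3.3750, f(x_6) = 12.390625, coefficient = 2
x_7 = 3.6875, f(x_7) = 14.597656, coefficient = 4
x_8 = 4.0000, f(x_8) = 17.000000, coefficient = 1

I ≈ (0.312500/3) × 218.000000 = 22.708333
Exact value: 22.708333
Error: 0.000000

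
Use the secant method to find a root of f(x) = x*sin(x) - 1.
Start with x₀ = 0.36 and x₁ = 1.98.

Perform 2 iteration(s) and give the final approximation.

f(x) = x*sin(x) - 1
x₀ = 0.36, x₁ = 1.98

Secant formula: x_{n+1} = x_n - f(x_n)(x_n - x_{n-1})/(f(x_n) - f(x_{n-1}))

Iteration 1:
  f(0.360000) = -0.873181
  f(1.980000) = 0.816527
  x_2 = 1.980000 - 0.816527×(1.980000 - 0.360000)/(0.816527 - (-0.873181))
       = 1.197158
Iteration 2:
  f(1.980000) = 0.816527
  f(1.197158) = 0.114561
  x_3 = 1.197158 - 0.114561×(1.197158 - 1.980000)/(0.114561 - 0.816527)
       = 1.069398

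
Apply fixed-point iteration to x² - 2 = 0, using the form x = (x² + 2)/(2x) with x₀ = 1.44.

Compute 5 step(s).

Equation: x² - 2 = 0
Fixed-point form: x = (x² + 2)/(2x)
x₀ = 1.44

x_1 = g(1.440000) = 1.414444
x_2 = g(1.414444) = 1.414214
x_3 = g(1.414214) = 1.414214
x_4 = g(1.414214) = 1.414214
x_5 = g(1.414214) = 1.414214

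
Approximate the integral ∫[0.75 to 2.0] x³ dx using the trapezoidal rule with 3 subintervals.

f(x) = x³
a = 0.75, b = 2.0, n = 3
h = (b - a)/n = 0.416667

Trapezoidal rule: (h/2)[f(x₀) + 2f(x₁) + 2f(x₂) + ... + f(xₙ)]

x_0 = 0.7500, f(x_0) = 0.421875, coefficient = 1
x_1 = 1.1667, f(x_1) = 1.587963, coefficient = 2
x_2 = 1.5833, f(x_2) = 3.969329, coefficient = 2
x_3 = 2.0000, f(x_3) = 8.000000, coefficient = 1

I ≈ (0.416667/2) × 19.536458 = 4.070095
Exact value: 3.920898
Error: 0.149197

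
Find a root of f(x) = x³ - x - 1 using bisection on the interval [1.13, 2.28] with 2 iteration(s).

f(x) = x³ - x - 1
Initial interval: [1.13, 2.28]

Iteration 1:
  c_1 = (1.130000 + 2.280000)/2 = 1.705000
  f(c_1) = f(1.705000) = 2.251478
  f(a) × f(c) < 0, new interval: [1.130000, 1.705000]
Iteration 2:
  c_2 = (1.130000 + 1.705000)/2 = 1.417500
  f(c_2) = f(1.417500) = 0.430692
  f(a) × f(c) < 0, new interval: [1.130000, 1.417500]

After 2 iteration(s), the approximation is c_2 = 1.417500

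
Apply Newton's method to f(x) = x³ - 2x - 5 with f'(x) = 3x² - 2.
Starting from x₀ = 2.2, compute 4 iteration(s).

f(x) = x³ - 2x - 5
f'(x) = 3x² - 2
x₀ = 2.2

Newton-Raphson formula: x_{n+1} = x_n - f(x_n)/f'(x_n)

Iteration 1:
  f(2.200000) = 1.248000
  f'(2.200000) = 12.520000
  x_1 = 2.200000 - 1.248000/12.520000 = 2.100319
Iteration 2:
  f(2.100319) = 0.064589
  f'(2.100319) = 11.234026
  x_2 = 2.100319 - 0.064589/11.234026 = 2.094570
Iteration 3:
  f(2.094570) = 0.000208
  f'(2.094570) = 11.161672
  x_3 = 2.094570 - 0.000208/11.161672 = 2.094551
Iteration 4:
  f(2.094551) = 0.000000
  f'(2.094551) = 11.161438
  x_4 = 2.094551 - 0.000000/11.161438 = 2.094551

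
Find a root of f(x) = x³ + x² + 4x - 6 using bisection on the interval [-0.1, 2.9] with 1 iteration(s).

f(x) = x³ + x² + 4x - 6
Initial interval: [-0.1, 2.9]

Iteration 1:
  c_1 = (-0.100000 + 2.900000)/2 = 1.400000
  f(c_1) = f(1.400000) = 4.304000
  f(a) × f(c) < 0, new interval: [-0.100000, 1.400000]

After 1 iteration(s), the approximation is c_1 = 1.400000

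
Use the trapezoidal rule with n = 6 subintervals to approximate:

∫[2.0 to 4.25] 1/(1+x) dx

f(x) = 1/(1+x)
a = 2.0, b = 4.25, n = 6
h = (b - a)/n = 0.375000

Trapezoidal rule: (h/2)[f(x₀) + 2f(x₁) + 2f(x₂) + ... + f(xₙ)]

x_0 = 2.0000, f(x_0) = 0.333333, coefficient = 1
x_1 = 2.3750, f(x_1) = 0.296296, coefficient = 2
x_2 = 2.7500, f(x_2) = 0.266667, coefficient = 2
x_3 = 3.1250, f(x_3) = 0.242424, coefficient = 2
x_4 = 3.5000, f(x_4) = 0.222222, coefficient = 2
x_5 = 3.8750, f(x_5) = 0.205128, coefficient = 2
x_6 = 4.2500, f(x_6) = 0.190476, coefficient = 1

I ≈ (0.375000/2) × 2.989285 = 0.560491
Exact value: 0.559616
Error: 0.000875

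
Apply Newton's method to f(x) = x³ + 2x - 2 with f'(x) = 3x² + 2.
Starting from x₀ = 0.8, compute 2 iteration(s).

f(x) = x³ + 2x - 2
f'(x) = 3x² + 2
x₀ = 0.8

Newton-Raphson formula: x_{n+1} = x_n - f(x_n)/f'(x_n)

Iteration 1:
  f(0.800000) = 0.112000
  f'(0.800000) = 3.920000
  x_1 = 0.800000 - 0.112000/3.920000 = 0.771429
Iteration 2:
  f(0.771429) = 0.001936
  f'(0.771429) = 3.785306
  x_2 = 0.771429 - 0.001936/3.785306 = 0.770917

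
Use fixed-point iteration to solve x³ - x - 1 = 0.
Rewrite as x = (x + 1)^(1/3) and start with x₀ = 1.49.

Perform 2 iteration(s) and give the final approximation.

Equation: x³ - x - 1 = 0
Fixed-point form: x = (x + 1)^(1/3)
x₀ = 1.49

x_1 = g(1.490000) = 1.355397
x_2 = g(1.355397) = 1.330520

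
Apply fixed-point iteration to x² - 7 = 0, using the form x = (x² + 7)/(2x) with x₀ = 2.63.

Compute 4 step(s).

Equation: x² - 7 = 0
Fixed-point form: x = (x² + 7)/(2x)
x₀ = 2.63

x_1 = g(2.630000) = 2.645798
x_2 = g(2.645798) = 2.645751
x_3 = g(2.645751) = 2.645751
x_4 = g(2.645751) = 2.645751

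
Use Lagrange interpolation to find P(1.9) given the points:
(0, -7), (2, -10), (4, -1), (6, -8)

Lagrange interpolation formula:
P(x) = Σ yᵢ × Lᵢ(x)
where Lᵢ(x) = Π_{j≠i} (x - xⱼ)/(xᵢ - xⱼ)

L_0(1.9) = (1.9 - 2)/(0 - 2) × (1.9 - 4)/(0 - 4) × (1.9 - 6)/(0 - 6) = 0.017938
L_1(1.9) = (1.9 - 0)/(2 - 0) × (1.9 - 4)/(2 - 4) × (1.9 - 6)/(2 - 6) = 1.022437
L_2(1.9) = (1.9 - 0)/(4 - 0) × (1.9 - 2)/(4 - 2) × (1.9 - 6)/(4 - 6) = -0.048688
L_3(1.9) = (1.9 - 0)/(6 - 0) × (1.9 - 2)/(6 - 2) × (1.9 - 4)/(6 - 4) = 0.008313

P(1.9) = (-7)×L_0(1.9) + (-10)×L_1(1.9) + (-1)×L_2(1.9) + (-8)×L_3(1.9)
P(1.9) = -10.367750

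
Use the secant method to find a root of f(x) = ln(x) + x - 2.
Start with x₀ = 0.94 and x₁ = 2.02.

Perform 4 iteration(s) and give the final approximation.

f(x) = ln(x) + x - 2
x₀ = 0.94, x₁ = 2.02

Secant formula: x_{n+1} = x_n - f(x_n)(x_n - x_{n-1})/(f(x_n) - f(x_{n-1}))

Iteration 1:
  f(0.940000) = -1.121875
  f(2.020000) = 0.723098
  x_2 = 2.020000 - 0.723098×(2.020000 - 0.940000)/(0.723098 - (-1.121875))
       = 1.596717
Iteration 2:
  f(2.020000) = 0.723098
  f(1.596717) = 0.064667
  x_3 = 1.596717 - 0.064667×(1.596717 - 2.020000)/(0.064667 - 0.723098)
       = 1.555145
Iteration 3:
  f(1.596717) = 0.064667
  f(1.555145) = -0.003286
  x_4 = 1.555145 - (-0.003286)×(1.555145 - 1.596717)/(-0.003286 - 0.064667)
       = 1.557155
Iteration 4:
  f(1.555145) = -0.003286
  f(1.557155) = 0.000016
  x_5 = 1.557155 - 0.000016×(1.557155 - 1.555145)/(0.000016 - (-0.003286))
       = 1.557146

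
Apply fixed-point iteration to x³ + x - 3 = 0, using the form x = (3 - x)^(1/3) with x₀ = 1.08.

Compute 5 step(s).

Equation: x³ + x - 3 = 0
Fixed-point form: x = (3 - x)^(1/3)
x₀ = 1.08

x_1 = g(1.080000) = 1.242893
x_2 = g(1.242893) = 1.206700
x_3 = g(1.206700) = 1.214929
x_4 = g(1.214929) = 1.213068
x_5 = g(1.213068) = 1.213489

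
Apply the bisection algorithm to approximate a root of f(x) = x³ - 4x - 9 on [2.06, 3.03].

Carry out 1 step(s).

f(x) = x³ - 4x - 9
Initial interval: [2.06, 3.03]

Iteration 1:
  c_1 = (2.060000 + 3.030000)/2 = 2.545000
  f(c_1) = f(2.545000) = -2.695971
  f(a) × f(c) ≥ 0, new interval: [2.545000, 3.030000]

After 1 iteration(s), the approximation is c_1 = 2.545000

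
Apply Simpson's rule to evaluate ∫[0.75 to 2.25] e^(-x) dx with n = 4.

f(x) = e^(-x)
a = 0.75, b = 2.25, n = 4
h = (b - a)/n = 0.375000

Simpson's rule: (h/3)[f(x₀) + 4f(x₁) + 2f(x₂) + ... + f(xₙ)]

x_0 = 0.7500, f(x_0) = 0.472367, coefficient = 1
x_1 = 1.1250, f(x_1) = 0.324652, coefficient = 4
x_2 = 1.5000, f(x_2) = 0.223130, coefficient = 2
x_3 = 1.8750, f(x_3) = 0.153355, coefficient = 4
x_4 = 2.2500, f(x_4) = 0.105399, coefficient = 1

I ≈ (0.375000/3) × 2.936056 = 0.367007
Exact value: 0.366967
Error: 0.000040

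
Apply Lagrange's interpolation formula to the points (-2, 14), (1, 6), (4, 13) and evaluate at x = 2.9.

Lagrange interpolation formula:
P(x) = Σ yᵢ × Lᵢ(x)
where Lᵢ(x) = Π_{j≠i} (x - xⱼ)/(xᵢ - xⱼ)

L_0(2.9) = (2.9 - 1)/(-2 - 1) × (2.9 - 4)/(-2 - 4) = -0.116111
L_1(2.9) = (2.9 - (-2))/(1 - (-2)) × (2.9 - 4)/(1 - 4) = 0.598889
L_2(2.9) = (2.9 - (-2))/(4 - (-2)) × (2.9 - 1)/(4 - 1) = 0.517222

P(2.9) = 14×L_0(2.9) + 6×L_1(2.9) + 13×L_2(2.9)
P(2.9) = 8.691667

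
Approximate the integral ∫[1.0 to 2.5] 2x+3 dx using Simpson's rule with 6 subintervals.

f(x) = 2x+3
a = 1.0, b = 2.5, n = 6
h = (b - a)/n = 0.250000

Simpson's rule: (h/3)[f(x₀) + 4f(x₁) + 2f(x₂) + ... + f(xₙ)]

x_0 = 1.0000, f(x_0) = 5.000000, coefficient = 1
x_1 = 1.2500, f(x_1) = 5.500000, coefficient = 4
x_2 = 1.5000, f(x_2) = 6.000000, coefficient = 2
x_3 = 1.7500, f(x_3) = 6.500000, coefficient = 4
x_4 = 2.0000, f(x_4) = 7.000000, coefficient = 2
x_5 = 2.2500, f(x_5) = 7.500000, coefficient = 4
x_6 = 2.5000, f(x_6) = 8.000000, coefficient = 1

I ≈ (0.250000/3) × 117.000000 = 9.750000
Exact value: 9.750000
Error: 0.000000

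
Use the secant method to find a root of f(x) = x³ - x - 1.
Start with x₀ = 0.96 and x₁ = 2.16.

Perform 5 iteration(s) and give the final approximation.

f(x) = x³ - x - 1
x₀ = 0.96, x₁ = 2.16

Secant formula: x_{n+1} = x_n - f(x_n)(x_n - x_{n-1})/(f(x_n) - f(x_{n-1}))

Iteration 1:
  f(0.960000) = -1.075264
  f(2.160000) = 6.917696
  x_2 = 2.160000 - 6.917696×(2.160000 - 0.960000)/(6.917696 - (-1.075264))
       = 1.121432
Iteration 2:
  f(2.160000) = 6.917696
  f(1.121432) = -0.711109
  x_3 = 1.121432 - (-0.711109)×(1.121432 - 2.160000)/(-0.711109 - 6.917696)
       = 1.218240
Iteration 3:
  f(1.121432) = -0.711109
  f(1.218240) = -0.410238
  x_4 = 1.218240 - (-0.410238)×(1.218240 - 1.121432)/(-0.410238 - (-0.711109))
       = 1.350239
Iteration 4:
  f(1.218240) = -0.410238
  f(1.350239) = 0.111444
  x_5 = 1.350239 - 0.111444×(1.350239 - 1.218240)/(0.111444 - (-0.410238))
       = 1.322041
Iteration 5:
  f(1.350239) = 0.111444
  f(1.322041) = -0.011387
  x_6 = 1.322041 - (-0.011387)×(1.322041 - 1.350239)/(-0.011387 - 0.111444)
       = 1.324655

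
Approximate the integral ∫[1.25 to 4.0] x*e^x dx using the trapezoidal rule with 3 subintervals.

f(x) = x*e^x
a = 1.25, b = 4.0, n = 3
h = (b - a)/n = 0.916667

Trapezoidal rule: (h/2)[f(x₀) + 2f(x₁) + 2f(x₂) + ... + f(xₙ)]

x_0 = 1.2500, f(x_0) = 4.362929, coefficient = 1
x_1 = 2.1667, f(x_1) = 18.913133, coefficient = 2
x_2 = 3.0833, f(x_2) = 67.312409, coefficient = 2
x_3 = 4.0000, f(x_3) = 218.392600, coefficient = 1

I ≈ (0.916667/2) × 395.206612 = 181.136364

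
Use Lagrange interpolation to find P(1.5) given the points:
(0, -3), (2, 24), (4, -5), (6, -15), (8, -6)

Lagrange interpolation formula:
P(x) = Σ yᵢ × Lᵢ(x)
where Lᵢ(x) = Π_{j≠i} (x - xⱼ)/(xᵢ - xⱼ)

L_0(1.5) = (1.5 - 2)/(0 - 2) × (1.5 - 4)/(0 - 4) × (1.5 - 6)/(0 - 6) × (1.5 - 8)/(0 - 8) = 0.095215
L_1(1.5) = (1.5 - 0)/(2 - 0) × (1.5 - 4)/(2 - 4) × (1.5 - 6)/(2 - 6) × (1.5 - 8)/(2 - 8) = 1.142578
L_2(1.5) = (1.5 - 0)/(4 - 0) × (1.5 - 2)/(4 - 2) × (1.5 - 6)/(4 - 6) × (1.5 - 8)/(4 - 8) = -0.342773
L_3(1.5) = (1.5 - 0)/(6 - 0) × (1.5 - 2)/(6 - 2) × (1.5 - 4)/(6 - 4) × (1.5 - 8)/(6 - 8) = 0.126953
L_4(1.5) = (1.5 - 0)/(8 - 0) × (1.5 - 2)/(8 - 2) × (1.5 - 4)/(8 - 4) × (1.5 - 6)/(8 - 6) = -0.021973

P(1.5) = (-3)×L_0(1.5) + 24×L_1(1.5) + (-5)×L_2(1.5) + (-15)×L_3(1.5) + (-6)×L_4(1.5)
P(1.5) = 27.077637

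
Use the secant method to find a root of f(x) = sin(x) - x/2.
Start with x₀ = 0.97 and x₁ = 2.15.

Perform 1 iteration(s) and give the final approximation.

f(x) = sin(x) - x/2
x₀ = 0.97, x₁ = 2.15

Secant formula: x_{n+1} = x_n - f(x_n)(x_n - x_{n-1})/(f(x_n) - f(x_{n-1}))

Iteration 1:
  f(0.970000) = 0.339886
  f(2.150000) = -0.238101
  x_2 = 2.150000 - (-0.238101)×(2.150000 - 0.970000)/(-0.238101 - 0.339886)
       = 1.663900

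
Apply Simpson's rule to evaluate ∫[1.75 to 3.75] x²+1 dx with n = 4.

f(x) = x²+1
a = 1.75, b = 3.75, n = 4
h = (b - a)/n = 0.500000

Simpson's rule: (h/3)[f(x₀) + 4f(x₁) + 2f(x₂) + ... + f(xₙ)]

x_0 = 1.7500, f(x_0) = 4.062500, coefficient = 1
x_1 = 2.2500, f(x_1) = 6.062500, coefficient = 4
x_2 = 2.7500, f(x_2) = 8.562500, coefficient = 2
x_3 = 3.2500, f(x_3) = 11.562500, coefficient = 4
x_4 = 3.7500, f(x_4) = 15.062500, coefficient = 1

I ≈ (0.500000/3) × 106.750000 = 17.791667
Exact value: 17.791667
Error: 0.000000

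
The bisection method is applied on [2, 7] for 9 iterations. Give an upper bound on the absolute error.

Bisection error bound: |error| ≤ (b-a)/2^n
|error| ≤ (7 - 2)/2^9 = 5/2^9
|error| ≤ 0.0097656250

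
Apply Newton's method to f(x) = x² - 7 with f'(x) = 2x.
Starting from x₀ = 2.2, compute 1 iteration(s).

f(x) = x² - 7
f'(x) = 2x
x₀ = 2.2

Newton-Raphson formula: x_{n+1} = x_n - f(x_n)/f'(x_n)

Iteration 1:
  f(2.200000) = -2.160000
  f'(2.200000) = 4.400000
  x_1 = 2.200000 - (-2.160000)/4.400000 = 2.690909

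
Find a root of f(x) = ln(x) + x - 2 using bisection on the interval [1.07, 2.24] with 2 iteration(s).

f(x) = ln(x) + x - 2
Initial interval: [1.07, 2.24]

Iteration 1:
  c_1 = (1.070000 + 2.240000)/2 = 1.655000
  f(c_1) = f(1.655000) = 0.158801
  f(a) × f(c) < 0, new interval: [1.070000, 1.655000]
Iteration 2:
  c_2 = (1.070000 + 1.655000)/2 = 1.362500
  f(c_2) = f(1.362500) = -0.328179
  f(a) × f(c) ≥ 0, new interval: [1.362500, 1.655000]

After 2 iteration(s), the approximation is c_2 = 1.362500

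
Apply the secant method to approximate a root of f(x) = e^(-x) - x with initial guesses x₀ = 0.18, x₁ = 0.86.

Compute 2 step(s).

f(x) = e^(-x) - x
x₀ = 0.18, x₁ = 0.86

Secant formula: x_{n+1} = x_n - f(x_n)(x_n - x_{n-1})/(f(x_n) - f(x_{n-1}))

Iteration 1:
  f(0.180000) = 0.655270
  f(0.860000) = -0.436838
  x_2 = 0.860000 - (-0.436838)×(0.860000 - 0.180000)/(-0.436838 - 0.655270)
       = 0.588003
Iteration 2:
  f(0.860000) = -0.436838
  f(0.588003) = -0.032568
  x_3 = 0.588003 - (-0.032568)×(0.588003 - 0.860000)/(-0.032568 - (-0.436838))
       = 0.566091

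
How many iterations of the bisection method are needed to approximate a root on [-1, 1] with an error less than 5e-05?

We need (b-a)/2^n ≤ 5e-05
(1 - (-1))/2^n ≤ 5e-05
2/2^n ≤ 5e-05
2^n ≥ 40000
n ≥ log₂(40000) = 15.29
n ≥ 16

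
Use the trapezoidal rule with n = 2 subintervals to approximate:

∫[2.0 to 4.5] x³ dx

f(x) = x³
a = 2.0, b = 4.5, n = 2
h = (b - a)/n = 1.250000

Trapezoidal rule: (h/2)[f(x₀) + 2f(x₁) + 2f(x₂) + ... + f(xₙ)]

x_0 = 2.0000, f(x_0) = 8.000000, coefficient = 1
x_1 = 3.2500, f(x_1) = 34.328125, coefficient = 2
x_2 = 4.5000, f(x_2) = 91.125000, coefficient = 1

I ≈ (1.250000/2) × 167.781250 = 104.863281
Exact value: 98.515625
Error: 6.347656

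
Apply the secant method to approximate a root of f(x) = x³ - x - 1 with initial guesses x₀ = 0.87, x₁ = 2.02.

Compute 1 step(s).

f(x) = x³ - x - 1
x₀ = 0.87, x₁ = 2.02

Secant formula: x_{n+1} = x_n - f(x_n)(x_n - x_{n-1})/(f(x_n) - f(x_{n-1}))

Iteration 1:
  f(0.870000) = -1.211497
  f(2.020000) = 5.222408
  x_2 = 2.020000 - 5.222408×(2.020000 - 0.870000)/(5.222408 - (-1.211497))
       = 1.086544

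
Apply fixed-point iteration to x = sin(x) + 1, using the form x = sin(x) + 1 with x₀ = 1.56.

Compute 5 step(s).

Equation: x = sin(x) + 1
Fixed-point form: x = sin(x) + 1
x₀ = 1.56

x_1 = g(1.560000) = 1.999942
x_2 = g(1.999942) = 1.909322
x_3 = g(1.909322) = 1.943245
x_4 = g(1.943245) = 1.931439
x_5 = g(1.931439) = 1.935670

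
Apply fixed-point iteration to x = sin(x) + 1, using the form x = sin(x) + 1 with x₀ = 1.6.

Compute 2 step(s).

Equation: x = sin(x) + 1
Fixed-point form: x = sin(x) + 1
x₀ = 1.6

x_1 = g(1.600000) = 1.999574
x_2 = g(1.999574) = 1.909475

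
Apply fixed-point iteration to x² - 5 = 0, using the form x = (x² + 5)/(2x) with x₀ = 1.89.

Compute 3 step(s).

Equation: x² - 5 = 0
Fixed-point form: x = (x² + 5)/(2x)
x₀ = 1.89

x_1 = g(1.890000) = 2.267751
x_2 = g(2.267751) = 2.236289
x_3 = g(2.236289) = 2.236068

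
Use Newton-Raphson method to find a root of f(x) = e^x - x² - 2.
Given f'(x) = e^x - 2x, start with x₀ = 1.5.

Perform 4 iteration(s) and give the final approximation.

f(x) = e^x - x² - 2
f'(x) = e^x - 2x
x₀ = 1.5

Newton-Raphson formula: x_{n+1} = x_n - f(x_n)/f'(x_n)

Iteration 1:
  f(1.500000) = 0.231689
  f'(1.500000) = 1.481689
  x_1 = 1.500000 - 0.231689/1.481689 = 1.343632
Iteration 2:
  f(1.343632) = 0.027592
  f'(1.343632) = 1.145675
  x_2 = 1.343632 - 0.027592/1.145675 = 1.319548
Iteration 3:
  f(1.319548) = 0.000523
  f'(1.319548) = 1.102634
  x_3 = 1.319548 - 0.000523/1.102634 = 1.319074
Iteration 4:
  f(1.319074) = 0.000000
  f'(1.319074) = 1.101808
  x_4 = 1.319074 - 0.000000/1.101808 = 1.319074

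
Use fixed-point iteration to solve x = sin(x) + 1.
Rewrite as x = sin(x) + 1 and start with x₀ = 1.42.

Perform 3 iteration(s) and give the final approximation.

Equation: x = sin(x) + 1
Fixed-point form: x = sin(x) + 1
x₀ = 1.42

x_1 = g(1.420000) = 1.988652
x_2 = g(1.988652) = 1.913961
x_3 = g(1.913961) = 1.941694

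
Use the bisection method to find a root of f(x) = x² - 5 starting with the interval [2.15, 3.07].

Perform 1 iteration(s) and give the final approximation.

f(x) = x² - 5
Initial interval: [2.15, 3.07]

Iteration 1:
  c_1 = (2.150000 + 3.070000)/2 = 2.610000
  f(c_1) = f(2.610000) = 1.812100
  f(a) × f(c) < 0, new interval: [2.150000, 2.610000]

After 1 iteration(s), the approximation is c_1 = 2.610000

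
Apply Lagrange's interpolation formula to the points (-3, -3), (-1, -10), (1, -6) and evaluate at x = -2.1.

Lagrange interpolation formula:
P(x) = Σ yᵢ × Lᵢ(x)
where Lᵢ(x) = Π_{j≠i} (x - xⱼ)/(xᵢ - xⱼ)

L_0(-2.1) = (-2.1 - (-1))/(-3 - (-1)) × (-2.1 - 1)/(-3 - 1) = 0.426250
L_1(-2.1) = (-2.1 - (-3))/(-1 - (-3)) × (-2.1 - 1)/(-1 - 1) = 0.697500
L_2(-2.1) = (-2.1 - (-3))/(1 - (-3)) × (-2.1 - (-1))/(1 - (-1)) = -0.123750

P(-2.1) = (-3)×L_0(-2.1) + (-10)×L_1(-2.1) + (-6)×L_2(-2.1)
P(-2.1) = -7.511250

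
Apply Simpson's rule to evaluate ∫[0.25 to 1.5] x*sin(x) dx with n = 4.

f(x) = x*sin(x)
a = 0.25, b = 1.5, n = 4
h = (b - a)/n = 0.312500

Simpson's rule: (h/3)[f(x₀) + 4f(x₁) + 2f(x₂) + ... + f(xₙ)]

x_0 = 0.2500, f(x_0) = 0.061851, coefficient = 1
x_1 = 0.5625, f(x_1) = 0.299983, coefficient = 4
x_2 = 0.8750, f(x_2) = 0.671601, coefficient = 2
x_3 = 1.1875, f(x_3) = 1.101331, coefficient = 4
x_4 = 1.5000, f(x_4) = 1.496242, coefficient = 1

I ≈ (0.312500/3) × 8.506551 = 0.886099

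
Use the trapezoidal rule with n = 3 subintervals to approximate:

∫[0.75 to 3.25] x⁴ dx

f(x) = x⁴
a = 0.75, b = 3.25, n = 3
h = (b - a)/n = 0.833333

Trapezoidal rule: (h/2)[f(x₀) + 2f(x₁) + 2f(x₂) + ... + f(xₙ)]

x_0 = 0.7500, f(x_0) = 0.316406, coefficient = 1
x_1 = 1.5833, f(x_1) = 6.284770, coefficient = 2
x_2 = 2.4167, f(x_2) = 34.108845, coefficient = 2
x_3 = 3.2500, f(x_3) = 111.566406, coefficient = 1

I ≈ (0.833333/2) × 192.670042 = 80.279184
Exact value: 72.470703
Error: 7.808481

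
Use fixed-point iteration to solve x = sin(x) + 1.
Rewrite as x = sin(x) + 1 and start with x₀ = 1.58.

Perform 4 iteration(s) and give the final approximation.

Equation: x = sin(x) + 1
Fixed-point form: x = sin(x) + 1
x₀ = 1.58

x_1 = g(1.580000) = 1.999958
x_2 = g(1.999958) = 1.909315
x_3 = g(1.909315) = 1.943248
x_4 = g(1.943248) = 1.931438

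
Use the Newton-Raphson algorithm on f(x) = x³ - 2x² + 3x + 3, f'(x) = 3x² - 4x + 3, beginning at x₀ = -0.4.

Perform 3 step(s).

f(x) = x³ - 2x² + 3x + 3
f'(x) = 3x² - 4x + 3
x₀ = -0.4

Newton-Raphson formula: x_{n+1} = x_n - f(x_n)/f'(x_n)

Iteration 1:
  f(-0.400000) = 1.416000
  f'(-0.400000) = 5.080000
  x_1 = -0.400000 - 1.416000/5.080000 = -0.678740
Iteration 2:
  f(-0.678740) = -0.270284
  f'(-0.678740) = 7.097025
  x_2 = -0.678740 - (-0.270284)/7.097025 = -0.640656
Iteration 3:
  f(-0.640656) = -0.005799
  f'(-0.640656) = 6.793944
  x_3 = -0.640656 - (-0.005799)/6.793944 = -0.639802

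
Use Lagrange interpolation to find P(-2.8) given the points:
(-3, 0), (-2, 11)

Lagrange interpolation formula:
P(x) = Σ yᵢ × Lᵢ(x)
where Lᵢ(x) = Π_{j≠i} (x - xⱼ)/(xᵢ - xⱼ)

L_0(-2.8) = (-2.8 - (-2))/(-3 - (-2)) = 0.800000
L_1(-2.8) = (-2.8 - (-3))/(-2 - (-3)) = 0.200000

P(-2.8) = 0×L_0(-2.8) + 11×L_1(-2.8)
P(-2.8) = 2.200000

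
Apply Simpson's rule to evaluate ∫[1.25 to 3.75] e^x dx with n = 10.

f(x) = e^x
a = 1.25, b = 3.75, n = 10
h = (b - a)/n = 0.250000

Simpson's rule: (h/3)[f(x₀) + 4f(x₁) + 2f(x₂) + ... + f(xₙ)]

x_0 = 1.2500, f(x_0) = 3.490343, coefficient = 1
x_1 = 1.5000, f(x_1) = 4.481689, coefficient = 4
x_2 = 1.7500, f(x_2) = 5.754603, coefficient = 2
x_3 = 2.0000, f(x_3) = 7.389056, coefficient = 4
x_4 = 2.2500, f(x_4) = 9.487736, coefficient = 2
x_5 = 2.5000, f(x_5) = 12.182494, coefficient = 4
x_6 = 2.7500, f(x_6) = 15.642632, coefficient = 2
x_7 = 3.0000, f(x_7) = 20.085537, coefficient = 4
x_8 = 3.2500, f(x_8) = 25.790340, coefficient = 2
x_9 = 3.5000, f(x_9) = 33.115452, coefficient = 4
x_10 = 3.7500, f(x_10) = 42.521082, coefficient = 1

I ≈ (0.250000/3) × 468.378958 = 39.031580
Exact value: 39.030739
Error: 0.000841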